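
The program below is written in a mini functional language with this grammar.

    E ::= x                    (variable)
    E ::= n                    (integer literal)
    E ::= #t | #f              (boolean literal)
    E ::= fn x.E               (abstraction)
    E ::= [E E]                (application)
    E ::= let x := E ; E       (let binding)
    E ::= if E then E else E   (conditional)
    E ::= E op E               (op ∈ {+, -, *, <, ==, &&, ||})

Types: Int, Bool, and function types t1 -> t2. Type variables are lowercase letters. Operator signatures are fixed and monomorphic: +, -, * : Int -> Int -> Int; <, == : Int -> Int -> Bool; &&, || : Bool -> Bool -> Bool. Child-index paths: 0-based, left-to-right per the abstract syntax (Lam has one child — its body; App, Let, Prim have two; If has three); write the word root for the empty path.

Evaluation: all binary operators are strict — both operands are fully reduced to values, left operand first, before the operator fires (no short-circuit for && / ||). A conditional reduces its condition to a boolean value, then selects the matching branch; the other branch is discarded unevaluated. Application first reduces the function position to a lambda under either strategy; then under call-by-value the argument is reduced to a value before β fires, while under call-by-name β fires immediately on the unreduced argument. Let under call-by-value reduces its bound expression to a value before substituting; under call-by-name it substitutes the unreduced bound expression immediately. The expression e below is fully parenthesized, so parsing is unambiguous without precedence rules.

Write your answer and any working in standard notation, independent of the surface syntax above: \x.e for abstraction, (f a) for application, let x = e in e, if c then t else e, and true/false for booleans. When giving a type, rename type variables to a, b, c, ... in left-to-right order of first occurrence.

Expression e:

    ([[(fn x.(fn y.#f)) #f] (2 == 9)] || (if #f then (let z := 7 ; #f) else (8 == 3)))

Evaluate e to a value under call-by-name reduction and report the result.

Answer: false

Working:
step 0: ((((\x.(\y.false)) false) (2 == 9)) || (if false then (let z = 7 in false) else (8 == 3)))
step 1: [beta@0.0] (((\y.false) (2 == 9)) || (if false then (let z = 7 in false) else (8 == 3)))
step 2: [beta@0] (false || (if false then (let z = 7 in false) else (8 == 3)))
step 3: [if@1] (false || (8 == 3))
step 4: [delta@1] (false || false)
step 5: [delta@root] false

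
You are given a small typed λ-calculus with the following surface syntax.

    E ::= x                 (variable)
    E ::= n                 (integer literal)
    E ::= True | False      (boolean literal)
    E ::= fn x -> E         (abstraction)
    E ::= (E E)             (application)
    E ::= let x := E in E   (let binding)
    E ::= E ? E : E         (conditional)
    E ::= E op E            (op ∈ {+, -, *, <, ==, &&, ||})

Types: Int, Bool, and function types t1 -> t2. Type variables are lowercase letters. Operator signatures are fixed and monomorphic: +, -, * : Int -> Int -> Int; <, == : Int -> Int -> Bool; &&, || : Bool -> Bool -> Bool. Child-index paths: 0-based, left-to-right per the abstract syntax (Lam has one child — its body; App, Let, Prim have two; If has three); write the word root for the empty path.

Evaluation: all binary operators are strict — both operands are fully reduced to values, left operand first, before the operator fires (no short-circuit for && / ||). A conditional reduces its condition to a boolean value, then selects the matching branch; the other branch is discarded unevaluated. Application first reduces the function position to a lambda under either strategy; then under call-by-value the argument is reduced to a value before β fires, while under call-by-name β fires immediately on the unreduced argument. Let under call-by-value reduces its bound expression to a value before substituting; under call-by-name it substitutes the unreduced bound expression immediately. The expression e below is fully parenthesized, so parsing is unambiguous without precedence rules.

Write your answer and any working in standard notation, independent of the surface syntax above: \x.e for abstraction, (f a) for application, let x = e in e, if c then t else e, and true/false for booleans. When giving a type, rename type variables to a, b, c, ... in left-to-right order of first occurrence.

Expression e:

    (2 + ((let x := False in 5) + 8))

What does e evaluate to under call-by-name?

Answer: 15

Derivation:
step 0: (2 + ((let x = false in 5) + 8))
step 1: [let@1.0] (2 + (5 + 8))
step 2: [delta@1] (2 + 13)
step 3: [delta@root] 15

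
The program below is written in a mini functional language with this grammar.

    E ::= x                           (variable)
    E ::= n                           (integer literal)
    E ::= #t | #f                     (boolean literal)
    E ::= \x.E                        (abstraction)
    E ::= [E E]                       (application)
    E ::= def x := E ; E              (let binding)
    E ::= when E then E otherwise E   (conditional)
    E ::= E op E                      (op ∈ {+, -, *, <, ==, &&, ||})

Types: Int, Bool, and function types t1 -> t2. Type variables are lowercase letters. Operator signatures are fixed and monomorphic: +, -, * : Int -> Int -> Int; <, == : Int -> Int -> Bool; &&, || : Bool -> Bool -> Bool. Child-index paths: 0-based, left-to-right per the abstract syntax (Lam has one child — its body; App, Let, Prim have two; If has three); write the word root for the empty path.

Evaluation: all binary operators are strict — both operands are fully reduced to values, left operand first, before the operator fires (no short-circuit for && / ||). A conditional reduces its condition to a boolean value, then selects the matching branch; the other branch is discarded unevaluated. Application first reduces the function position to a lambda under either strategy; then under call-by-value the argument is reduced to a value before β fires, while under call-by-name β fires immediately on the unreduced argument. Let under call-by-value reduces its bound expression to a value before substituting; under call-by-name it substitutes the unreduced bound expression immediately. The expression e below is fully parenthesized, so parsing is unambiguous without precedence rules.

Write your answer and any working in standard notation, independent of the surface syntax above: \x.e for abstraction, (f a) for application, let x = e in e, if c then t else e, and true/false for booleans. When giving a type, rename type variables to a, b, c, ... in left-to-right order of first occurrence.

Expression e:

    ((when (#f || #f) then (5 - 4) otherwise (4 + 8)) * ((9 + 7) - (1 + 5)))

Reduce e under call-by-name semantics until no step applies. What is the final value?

Trace:
step 0: ((if (false || false) then (5 - 4) else (4 + 8)) * ((9 + 7) - (1 + 5)))
step 1: [delta@0.0] ((if false then (5 - 4) else (4 + 8)) * ((9 + 7) - (1 + 5)))
step 2: [if@0] ((4 + 8) * ((9 + 7) - (1 + 5)))
step 3: [delta@0] (12 * ((9 + 7) - (1 + 5)))
step 4: [delta@1.0] (12 * (16 - (1 + 5)))
step 5: [delta@1.1] (12 * (16 - 6))
step 6: [delta@1] (12 * 10)
step 7: [delta@root] 120

Answer: 120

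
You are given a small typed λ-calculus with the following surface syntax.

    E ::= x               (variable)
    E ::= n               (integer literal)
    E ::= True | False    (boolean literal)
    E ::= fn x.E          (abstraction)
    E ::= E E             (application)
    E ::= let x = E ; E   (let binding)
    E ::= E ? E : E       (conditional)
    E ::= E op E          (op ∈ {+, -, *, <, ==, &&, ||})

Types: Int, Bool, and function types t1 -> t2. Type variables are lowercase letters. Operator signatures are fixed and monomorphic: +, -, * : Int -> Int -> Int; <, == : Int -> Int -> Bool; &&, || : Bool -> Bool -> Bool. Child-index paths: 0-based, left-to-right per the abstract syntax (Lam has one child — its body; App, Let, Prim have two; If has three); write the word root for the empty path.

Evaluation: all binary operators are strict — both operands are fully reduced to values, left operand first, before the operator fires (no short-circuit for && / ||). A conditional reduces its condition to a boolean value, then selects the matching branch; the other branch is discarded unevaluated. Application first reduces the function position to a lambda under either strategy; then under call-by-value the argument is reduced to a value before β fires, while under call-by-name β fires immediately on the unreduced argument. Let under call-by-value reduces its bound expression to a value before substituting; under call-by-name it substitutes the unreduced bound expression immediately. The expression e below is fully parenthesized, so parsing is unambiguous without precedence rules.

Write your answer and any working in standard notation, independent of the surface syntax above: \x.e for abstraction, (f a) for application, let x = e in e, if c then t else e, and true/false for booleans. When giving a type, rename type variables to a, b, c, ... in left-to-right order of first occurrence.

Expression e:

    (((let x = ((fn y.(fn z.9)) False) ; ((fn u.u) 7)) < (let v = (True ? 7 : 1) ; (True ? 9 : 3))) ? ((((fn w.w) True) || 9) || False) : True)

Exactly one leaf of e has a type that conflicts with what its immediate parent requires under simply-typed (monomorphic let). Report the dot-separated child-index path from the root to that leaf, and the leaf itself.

Answer: 1.0.1 : 9

Trace:
\z._ : b -> Int
\y._ : a -> b -> Int
  unify a -> b -> Int ~ Bool -> c
  unify a ~ Bool
  unify b -> Int ~ c
_ _ : b -> Int
let x : b -> Int
u : d
\u._ : d -> d
  unify d -> d ~ Int -> e
  unify d ~ Int
  unify Int ~ e
_ _ : Int
  unify Int ~ Int
  unify Bool ~ Bool
  unify Int ~ Int
let v : Int
  unify Bool ~ Bool
  unify Int ~ Int
  unify Int ~ Int
  unify Bool ~ Bool
w : f
\w._ : f -> f
  unify f -> f ~ Bool -> g
  unify f ~ Bool
  unify Bool ~ g
_ _ : Bool
  unify Bool ~ Bool
  unify Int ~ Bool
  FAIL: mismatch Int ~ Bool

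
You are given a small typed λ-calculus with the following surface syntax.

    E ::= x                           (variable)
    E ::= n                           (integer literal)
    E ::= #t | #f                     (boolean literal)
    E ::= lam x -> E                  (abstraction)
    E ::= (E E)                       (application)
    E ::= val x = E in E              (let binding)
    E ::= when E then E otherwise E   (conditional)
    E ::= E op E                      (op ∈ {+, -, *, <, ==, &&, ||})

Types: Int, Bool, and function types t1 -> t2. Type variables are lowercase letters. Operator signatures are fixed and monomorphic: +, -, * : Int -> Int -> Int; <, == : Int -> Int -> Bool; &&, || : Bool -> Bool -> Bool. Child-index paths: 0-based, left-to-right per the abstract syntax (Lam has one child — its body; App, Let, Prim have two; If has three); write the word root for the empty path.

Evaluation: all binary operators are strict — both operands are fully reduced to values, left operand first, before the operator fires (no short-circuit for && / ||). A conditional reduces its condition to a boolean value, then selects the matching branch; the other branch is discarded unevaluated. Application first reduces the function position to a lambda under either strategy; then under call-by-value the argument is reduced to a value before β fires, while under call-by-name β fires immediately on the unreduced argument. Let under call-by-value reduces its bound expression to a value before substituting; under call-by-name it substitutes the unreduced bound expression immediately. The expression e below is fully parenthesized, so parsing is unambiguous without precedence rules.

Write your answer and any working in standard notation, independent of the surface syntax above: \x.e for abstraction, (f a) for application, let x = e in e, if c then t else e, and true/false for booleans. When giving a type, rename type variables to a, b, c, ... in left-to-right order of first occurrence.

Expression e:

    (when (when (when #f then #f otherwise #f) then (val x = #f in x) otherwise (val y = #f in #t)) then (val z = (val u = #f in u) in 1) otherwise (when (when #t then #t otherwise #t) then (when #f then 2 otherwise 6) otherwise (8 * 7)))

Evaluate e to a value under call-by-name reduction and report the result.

Trace:
step 0: (if (if (if false then false else false) then (let x = false in x) else (let y = false in true)) then (let z = (let u = false in u) in 1) else (if (if true then true else true) then (if false then 2 else 6) else (8 * 7)))
step 1: [if@0.0] (if (if false then (let x = false in x) else (let y = false in true)) then (let z = (let u = false in u) in 1) else (if (if true then true else true) then (if false then 2 else 6) else (8 * 7)))
step 2: [if@0] (if (let y = false in true) then (let z = (let u = false in u) in 1) else (if (if true then true else true) then (if false then 2 else 6) else (8 * 7)))
step 3: [let@0] (if true then (let z = (let u = false in u) in 1) else (if (if true then true else true) then (if false then 2 else 6) else (8 * 7)))
step 4: [if@root] (let z = (let u = false in u) in 1)
step 5: [let@root] 1

Answer: 1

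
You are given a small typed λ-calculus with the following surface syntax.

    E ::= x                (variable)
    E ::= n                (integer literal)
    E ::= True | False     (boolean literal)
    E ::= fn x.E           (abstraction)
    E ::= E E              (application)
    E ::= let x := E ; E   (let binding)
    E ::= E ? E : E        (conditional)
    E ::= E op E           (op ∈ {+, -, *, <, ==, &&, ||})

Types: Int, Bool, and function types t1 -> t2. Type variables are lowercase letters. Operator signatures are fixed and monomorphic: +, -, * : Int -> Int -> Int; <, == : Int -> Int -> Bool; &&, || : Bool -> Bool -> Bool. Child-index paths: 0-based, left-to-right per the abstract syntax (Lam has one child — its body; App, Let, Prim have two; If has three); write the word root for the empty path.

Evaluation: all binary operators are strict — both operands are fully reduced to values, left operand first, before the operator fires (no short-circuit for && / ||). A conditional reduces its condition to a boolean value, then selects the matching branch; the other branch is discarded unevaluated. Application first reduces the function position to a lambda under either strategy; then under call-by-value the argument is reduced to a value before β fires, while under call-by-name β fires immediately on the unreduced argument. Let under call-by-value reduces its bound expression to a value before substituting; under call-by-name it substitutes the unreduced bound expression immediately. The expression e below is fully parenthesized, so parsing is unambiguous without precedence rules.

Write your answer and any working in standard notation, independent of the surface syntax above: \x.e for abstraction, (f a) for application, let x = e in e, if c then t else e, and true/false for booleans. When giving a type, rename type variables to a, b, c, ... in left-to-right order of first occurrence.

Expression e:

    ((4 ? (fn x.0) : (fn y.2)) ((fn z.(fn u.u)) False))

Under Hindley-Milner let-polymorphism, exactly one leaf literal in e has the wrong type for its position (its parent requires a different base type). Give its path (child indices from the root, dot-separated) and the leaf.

Answer: 0.0 : 4

Derivation:
  unify Int ~ Bool
  FAIL: mismatch Int ~ Bool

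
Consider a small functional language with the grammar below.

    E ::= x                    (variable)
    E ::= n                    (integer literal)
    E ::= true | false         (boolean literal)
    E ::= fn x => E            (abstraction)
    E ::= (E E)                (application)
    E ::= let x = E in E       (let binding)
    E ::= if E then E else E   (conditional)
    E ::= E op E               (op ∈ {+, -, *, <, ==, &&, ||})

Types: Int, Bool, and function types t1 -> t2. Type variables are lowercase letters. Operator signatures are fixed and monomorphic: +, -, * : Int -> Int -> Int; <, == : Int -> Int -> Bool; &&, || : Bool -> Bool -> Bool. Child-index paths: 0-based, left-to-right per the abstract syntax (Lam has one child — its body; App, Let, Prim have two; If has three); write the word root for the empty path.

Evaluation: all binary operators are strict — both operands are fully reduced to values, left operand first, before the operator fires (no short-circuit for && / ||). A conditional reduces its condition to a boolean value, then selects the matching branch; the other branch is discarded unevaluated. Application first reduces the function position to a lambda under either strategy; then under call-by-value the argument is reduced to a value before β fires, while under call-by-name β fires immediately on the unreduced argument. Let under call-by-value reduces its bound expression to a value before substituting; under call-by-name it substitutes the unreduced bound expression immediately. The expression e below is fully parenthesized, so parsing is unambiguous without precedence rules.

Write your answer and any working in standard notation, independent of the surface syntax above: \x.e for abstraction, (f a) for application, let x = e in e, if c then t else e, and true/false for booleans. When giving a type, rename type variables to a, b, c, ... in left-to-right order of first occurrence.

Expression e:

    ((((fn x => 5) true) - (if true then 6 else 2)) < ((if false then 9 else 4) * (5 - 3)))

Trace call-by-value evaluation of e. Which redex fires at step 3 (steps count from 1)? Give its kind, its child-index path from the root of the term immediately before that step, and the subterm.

Answer: delta at 0 : (5 - 6)

Working:
step 0: ((((\x.5) true) - (if true then 6 else 2)) < ((if false then 9 else 4) * (5 - 3)))
step 1: [beta@0.0] ((5 - (if true then 6 else 2)) < ((if false then 9 else 4) * (5 - 3)))
step 2: [if@0.1] ((5 - 6) < ((if false then 9 else 4) * (5 - 3)))
step 3: [delta@0] (-1 < ((if false then 9 else 4) * (5 - 3)))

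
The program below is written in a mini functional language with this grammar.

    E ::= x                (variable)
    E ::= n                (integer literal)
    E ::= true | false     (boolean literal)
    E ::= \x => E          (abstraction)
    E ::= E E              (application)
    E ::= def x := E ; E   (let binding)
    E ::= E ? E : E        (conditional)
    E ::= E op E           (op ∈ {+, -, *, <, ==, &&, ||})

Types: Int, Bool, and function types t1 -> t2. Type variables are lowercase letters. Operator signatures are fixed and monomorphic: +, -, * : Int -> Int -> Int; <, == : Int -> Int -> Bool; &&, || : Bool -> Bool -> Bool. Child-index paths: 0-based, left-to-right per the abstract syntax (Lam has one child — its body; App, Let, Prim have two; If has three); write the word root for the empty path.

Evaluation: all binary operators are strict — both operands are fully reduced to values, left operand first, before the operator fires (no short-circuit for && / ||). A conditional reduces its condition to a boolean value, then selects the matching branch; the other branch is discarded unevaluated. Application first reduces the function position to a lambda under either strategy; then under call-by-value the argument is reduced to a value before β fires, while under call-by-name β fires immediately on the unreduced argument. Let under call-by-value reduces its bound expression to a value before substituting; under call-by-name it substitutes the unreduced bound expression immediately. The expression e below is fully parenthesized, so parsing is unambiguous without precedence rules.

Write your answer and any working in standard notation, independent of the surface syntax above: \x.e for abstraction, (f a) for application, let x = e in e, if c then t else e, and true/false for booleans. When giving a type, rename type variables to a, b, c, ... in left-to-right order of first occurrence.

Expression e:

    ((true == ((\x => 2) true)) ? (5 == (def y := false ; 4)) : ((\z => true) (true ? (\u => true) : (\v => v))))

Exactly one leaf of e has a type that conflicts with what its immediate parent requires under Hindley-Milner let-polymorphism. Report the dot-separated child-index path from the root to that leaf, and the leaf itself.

Derivation:
  unify Bool ~ Int
  FAIL: mismatch Bool ~ Int

Answer: 0.0 : true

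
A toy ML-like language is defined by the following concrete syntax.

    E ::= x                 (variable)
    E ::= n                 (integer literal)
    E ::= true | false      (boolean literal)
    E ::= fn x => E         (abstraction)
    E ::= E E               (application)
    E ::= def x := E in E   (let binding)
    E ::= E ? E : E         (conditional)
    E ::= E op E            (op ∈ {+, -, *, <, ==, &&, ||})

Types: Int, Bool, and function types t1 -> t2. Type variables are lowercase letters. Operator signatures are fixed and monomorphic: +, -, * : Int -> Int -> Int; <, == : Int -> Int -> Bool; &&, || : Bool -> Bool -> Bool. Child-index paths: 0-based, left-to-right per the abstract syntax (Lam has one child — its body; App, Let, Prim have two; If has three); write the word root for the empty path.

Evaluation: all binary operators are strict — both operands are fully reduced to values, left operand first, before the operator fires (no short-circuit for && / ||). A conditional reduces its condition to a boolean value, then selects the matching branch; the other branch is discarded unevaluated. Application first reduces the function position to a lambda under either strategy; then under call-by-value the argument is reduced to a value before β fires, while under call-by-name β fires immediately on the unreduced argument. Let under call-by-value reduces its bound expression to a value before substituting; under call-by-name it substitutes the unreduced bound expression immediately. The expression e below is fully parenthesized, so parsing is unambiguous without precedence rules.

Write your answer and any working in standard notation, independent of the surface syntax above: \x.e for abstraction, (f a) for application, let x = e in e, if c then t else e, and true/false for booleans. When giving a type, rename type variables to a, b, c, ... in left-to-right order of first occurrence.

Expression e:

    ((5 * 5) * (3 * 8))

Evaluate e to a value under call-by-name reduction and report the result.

Derivation:
step 0: ((5 * 5) * (3 * 8))
step 1: [delta@0] (25 * (3 * 8))
step 2: [delta@1] (25 * 24)
step 3: [delta@root] 600

Answer: 600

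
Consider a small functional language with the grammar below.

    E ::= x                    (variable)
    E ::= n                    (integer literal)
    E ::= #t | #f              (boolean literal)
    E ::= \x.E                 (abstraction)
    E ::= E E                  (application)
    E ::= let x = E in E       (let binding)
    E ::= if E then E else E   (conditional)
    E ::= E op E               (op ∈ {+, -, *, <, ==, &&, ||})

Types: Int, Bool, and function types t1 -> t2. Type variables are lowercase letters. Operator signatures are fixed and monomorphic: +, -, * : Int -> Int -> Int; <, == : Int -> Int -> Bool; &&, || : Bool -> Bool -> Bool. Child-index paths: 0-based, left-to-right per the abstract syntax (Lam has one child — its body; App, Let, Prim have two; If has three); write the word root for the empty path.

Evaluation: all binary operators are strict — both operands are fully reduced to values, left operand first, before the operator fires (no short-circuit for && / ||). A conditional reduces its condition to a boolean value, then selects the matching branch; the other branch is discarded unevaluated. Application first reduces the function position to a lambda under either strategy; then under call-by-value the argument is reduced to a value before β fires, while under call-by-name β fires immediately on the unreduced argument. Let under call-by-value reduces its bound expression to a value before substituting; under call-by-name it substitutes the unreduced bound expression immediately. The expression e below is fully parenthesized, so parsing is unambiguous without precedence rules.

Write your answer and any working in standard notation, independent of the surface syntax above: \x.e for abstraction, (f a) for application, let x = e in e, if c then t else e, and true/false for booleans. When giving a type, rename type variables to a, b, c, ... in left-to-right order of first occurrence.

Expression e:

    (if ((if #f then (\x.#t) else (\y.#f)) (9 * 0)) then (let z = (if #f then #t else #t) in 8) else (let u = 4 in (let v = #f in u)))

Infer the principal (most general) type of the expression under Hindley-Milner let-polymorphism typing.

Answer: Int

Trace:
  unify Bool ~ Bool
\x._ : a -> Bool
\y._ : b -> Bool
  unify a -> Bool ~ b -> Bool
  unify a ~ b
  unify Bool ~ Bool
  unify Int ~ Int
  unify Int ~ Int
  unify b -> Bool ~ Int -> c
  unify b ~ Int
  unify Bool ~ c
_ _ : Bool
  unify Bool ~ Bool
  unify Bool ~ Bool
  unify Bool ~ Bool
let z : Bool
let u : Int
let v : Bool
u : Int
  unify Int ~ Int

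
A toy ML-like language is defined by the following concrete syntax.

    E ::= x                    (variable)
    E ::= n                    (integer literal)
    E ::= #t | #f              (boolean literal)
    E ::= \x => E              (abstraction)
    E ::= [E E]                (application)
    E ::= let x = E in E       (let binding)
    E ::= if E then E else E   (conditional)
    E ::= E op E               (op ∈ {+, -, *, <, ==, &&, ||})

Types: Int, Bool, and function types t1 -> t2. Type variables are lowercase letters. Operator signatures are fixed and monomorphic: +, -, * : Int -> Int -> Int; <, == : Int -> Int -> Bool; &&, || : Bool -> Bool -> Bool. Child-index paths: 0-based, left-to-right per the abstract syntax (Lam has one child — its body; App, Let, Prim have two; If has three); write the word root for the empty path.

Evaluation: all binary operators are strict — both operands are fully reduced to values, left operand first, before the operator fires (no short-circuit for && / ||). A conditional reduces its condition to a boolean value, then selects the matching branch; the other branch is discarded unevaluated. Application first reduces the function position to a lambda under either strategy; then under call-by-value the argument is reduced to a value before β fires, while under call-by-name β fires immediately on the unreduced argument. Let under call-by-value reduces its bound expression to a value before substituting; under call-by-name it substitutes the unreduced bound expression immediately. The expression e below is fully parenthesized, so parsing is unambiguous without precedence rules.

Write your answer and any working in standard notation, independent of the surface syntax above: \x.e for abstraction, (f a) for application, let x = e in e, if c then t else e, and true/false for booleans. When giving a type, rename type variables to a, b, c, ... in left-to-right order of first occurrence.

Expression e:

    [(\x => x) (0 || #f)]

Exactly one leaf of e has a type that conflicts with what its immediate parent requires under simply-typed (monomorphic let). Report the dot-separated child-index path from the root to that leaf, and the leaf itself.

Trace:
x : a
\x._ : a -> a
  unify Int ~ Bool
  FAIL: mismatch Int ~ Bool

Answer: 1.0 : 0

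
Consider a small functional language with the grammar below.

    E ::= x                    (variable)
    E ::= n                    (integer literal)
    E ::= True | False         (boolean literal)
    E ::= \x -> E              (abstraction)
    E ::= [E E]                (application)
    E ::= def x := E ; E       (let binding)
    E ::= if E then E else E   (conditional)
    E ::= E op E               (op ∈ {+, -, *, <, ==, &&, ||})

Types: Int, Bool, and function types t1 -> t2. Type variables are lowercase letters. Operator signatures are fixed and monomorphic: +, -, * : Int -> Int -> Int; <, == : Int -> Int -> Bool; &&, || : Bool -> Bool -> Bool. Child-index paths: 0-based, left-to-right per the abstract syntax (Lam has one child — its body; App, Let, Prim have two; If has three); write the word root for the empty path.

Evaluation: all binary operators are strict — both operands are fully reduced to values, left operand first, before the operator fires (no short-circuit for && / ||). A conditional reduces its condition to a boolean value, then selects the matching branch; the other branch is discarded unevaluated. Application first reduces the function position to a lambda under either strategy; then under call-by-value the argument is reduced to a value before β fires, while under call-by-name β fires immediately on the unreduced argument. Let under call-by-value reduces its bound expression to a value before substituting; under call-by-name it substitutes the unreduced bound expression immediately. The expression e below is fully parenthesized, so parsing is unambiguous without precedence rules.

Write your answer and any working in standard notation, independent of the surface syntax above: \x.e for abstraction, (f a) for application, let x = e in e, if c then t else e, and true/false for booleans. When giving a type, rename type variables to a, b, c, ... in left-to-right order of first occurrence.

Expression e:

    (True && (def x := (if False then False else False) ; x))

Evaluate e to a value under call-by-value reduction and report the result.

Working:
step 0: (true && (let x = (if false then false else false) in x))
step 1: [if@1.0] (true && (let x = false in x))
step 2: [let@1] (true && false)
step 3: [delta@root] false

Answer: false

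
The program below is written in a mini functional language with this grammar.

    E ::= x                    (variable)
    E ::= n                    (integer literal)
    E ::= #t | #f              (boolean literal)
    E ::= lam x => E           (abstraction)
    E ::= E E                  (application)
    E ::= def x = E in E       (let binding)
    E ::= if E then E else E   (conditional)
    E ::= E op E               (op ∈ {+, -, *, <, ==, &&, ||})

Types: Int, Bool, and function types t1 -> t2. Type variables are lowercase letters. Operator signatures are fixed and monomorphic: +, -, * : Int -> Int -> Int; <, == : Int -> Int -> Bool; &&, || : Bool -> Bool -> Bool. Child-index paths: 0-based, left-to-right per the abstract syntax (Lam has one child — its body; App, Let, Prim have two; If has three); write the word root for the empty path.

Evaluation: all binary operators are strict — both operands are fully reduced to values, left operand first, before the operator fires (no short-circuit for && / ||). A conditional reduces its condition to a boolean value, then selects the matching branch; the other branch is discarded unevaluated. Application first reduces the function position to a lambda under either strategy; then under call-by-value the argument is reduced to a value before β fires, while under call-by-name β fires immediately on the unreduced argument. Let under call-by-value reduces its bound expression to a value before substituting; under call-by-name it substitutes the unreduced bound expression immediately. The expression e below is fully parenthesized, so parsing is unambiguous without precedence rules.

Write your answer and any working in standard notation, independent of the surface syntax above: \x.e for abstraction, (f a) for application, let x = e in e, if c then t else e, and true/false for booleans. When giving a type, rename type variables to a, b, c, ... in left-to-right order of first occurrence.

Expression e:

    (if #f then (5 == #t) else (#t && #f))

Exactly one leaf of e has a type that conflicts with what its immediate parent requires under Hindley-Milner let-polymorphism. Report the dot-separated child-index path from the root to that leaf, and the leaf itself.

Answer: 1.1 : true

Working:
  unify Bool ~ Bool
  unify Int ~ Int
  unify Bool ~ Int
  FAIL: mismatch Bool ~ Int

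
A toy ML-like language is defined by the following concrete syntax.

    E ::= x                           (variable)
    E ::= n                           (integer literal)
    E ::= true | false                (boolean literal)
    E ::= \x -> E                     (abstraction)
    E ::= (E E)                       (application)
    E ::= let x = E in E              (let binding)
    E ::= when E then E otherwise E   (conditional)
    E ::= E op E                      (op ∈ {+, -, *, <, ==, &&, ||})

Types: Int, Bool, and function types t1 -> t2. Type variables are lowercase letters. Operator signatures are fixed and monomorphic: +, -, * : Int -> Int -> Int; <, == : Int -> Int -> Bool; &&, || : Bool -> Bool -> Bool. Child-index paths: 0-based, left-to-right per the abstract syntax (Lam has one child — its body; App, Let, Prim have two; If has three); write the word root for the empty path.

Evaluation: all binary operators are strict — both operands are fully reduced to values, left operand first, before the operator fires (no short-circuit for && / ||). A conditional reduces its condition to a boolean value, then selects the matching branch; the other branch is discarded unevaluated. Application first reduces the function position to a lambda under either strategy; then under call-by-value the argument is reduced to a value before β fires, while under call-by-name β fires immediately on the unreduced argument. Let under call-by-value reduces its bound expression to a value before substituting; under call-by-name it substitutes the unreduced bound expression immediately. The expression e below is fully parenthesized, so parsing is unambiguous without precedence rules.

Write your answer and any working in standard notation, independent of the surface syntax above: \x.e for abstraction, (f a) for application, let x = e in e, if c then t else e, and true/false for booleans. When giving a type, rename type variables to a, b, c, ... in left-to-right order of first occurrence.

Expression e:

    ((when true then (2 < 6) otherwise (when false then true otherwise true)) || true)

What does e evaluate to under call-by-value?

Derivation:
step 0: ((if true then (2 < 6) else (if false then true else true)) || true)
step 1: [if@0] ((2 < 6) || true)
step 2: [delta@0] (true || true)
step 3: [delta@root] true

Answer: true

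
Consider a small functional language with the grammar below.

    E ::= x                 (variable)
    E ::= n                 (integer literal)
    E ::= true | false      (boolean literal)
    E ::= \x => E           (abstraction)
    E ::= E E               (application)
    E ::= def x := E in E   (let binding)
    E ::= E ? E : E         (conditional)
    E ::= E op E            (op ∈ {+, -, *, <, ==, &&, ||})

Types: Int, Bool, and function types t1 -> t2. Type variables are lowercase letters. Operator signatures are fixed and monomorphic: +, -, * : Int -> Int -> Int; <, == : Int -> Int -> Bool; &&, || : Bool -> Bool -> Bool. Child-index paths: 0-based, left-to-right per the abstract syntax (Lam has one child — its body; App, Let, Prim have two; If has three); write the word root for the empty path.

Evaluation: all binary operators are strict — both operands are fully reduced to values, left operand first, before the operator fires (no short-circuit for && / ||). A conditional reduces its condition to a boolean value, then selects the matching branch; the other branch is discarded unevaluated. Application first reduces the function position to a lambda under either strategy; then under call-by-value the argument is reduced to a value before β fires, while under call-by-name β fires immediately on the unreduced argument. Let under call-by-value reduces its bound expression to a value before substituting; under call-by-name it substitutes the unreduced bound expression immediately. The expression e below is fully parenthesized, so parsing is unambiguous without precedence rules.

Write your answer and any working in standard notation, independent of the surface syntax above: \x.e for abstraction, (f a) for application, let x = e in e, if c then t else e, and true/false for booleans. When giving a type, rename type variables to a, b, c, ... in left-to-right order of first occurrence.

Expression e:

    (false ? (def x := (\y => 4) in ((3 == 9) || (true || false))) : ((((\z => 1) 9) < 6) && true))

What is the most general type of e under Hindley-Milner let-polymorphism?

Answer: Bool

Trace:
  unify Bool ~ Bool
\y._ : a -> Int
let x : forall. a -> Int
  unify Int ~ Int
  unify Int ~ Int
  unify Bool ~ Bool
  unify Bool ~ Bool
  unify Bool ~ Bool
  unify Bool ~ Bool
\z._ : b -> Int
  unify b -> Int ~ Int -> c
  unify b ~ Int
  unify Int ~ c
_ _ : Int
  unify Int ~ Int
  unify Int ~ Int
  unify Bool ~ Bool
  unify Bool ~ Bool
  unify Bool ~ Bool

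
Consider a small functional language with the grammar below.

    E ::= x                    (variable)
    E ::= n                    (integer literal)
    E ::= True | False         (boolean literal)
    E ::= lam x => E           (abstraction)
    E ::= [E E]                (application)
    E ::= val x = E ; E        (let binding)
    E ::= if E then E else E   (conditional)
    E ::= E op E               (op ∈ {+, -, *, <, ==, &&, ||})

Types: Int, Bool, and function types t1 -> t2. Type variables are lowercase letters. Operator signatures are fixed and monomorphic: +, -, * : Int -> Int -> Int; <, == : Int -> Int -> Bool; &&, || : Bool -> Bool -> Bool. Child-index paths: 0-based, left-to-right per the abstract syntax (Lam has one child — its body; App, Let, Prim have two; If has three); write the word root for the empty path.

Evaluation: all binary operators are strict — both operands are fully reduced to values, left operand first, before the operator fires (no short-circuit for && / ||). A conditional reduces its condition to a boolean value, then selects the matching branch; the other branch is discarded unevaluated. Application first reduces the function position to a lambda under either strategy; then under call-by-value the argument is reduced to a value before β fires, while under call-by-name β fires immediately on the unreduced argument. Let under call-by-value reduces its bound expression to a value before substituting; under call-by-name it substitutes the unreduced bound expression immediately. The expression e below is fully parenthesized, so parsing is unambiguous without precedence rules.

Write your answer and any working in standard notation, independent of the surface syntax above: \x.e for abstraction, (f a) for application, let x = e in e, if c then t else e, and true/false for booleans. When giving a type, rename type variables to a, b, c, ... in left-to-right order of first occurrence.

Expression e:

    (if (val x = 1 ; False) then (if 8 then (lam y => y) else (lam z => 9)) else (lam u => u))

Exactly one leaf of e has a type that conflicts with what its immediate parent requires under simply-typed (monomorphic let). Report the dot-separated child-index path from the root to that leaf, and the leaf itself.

Answer: 1.0 : 8

Derivation:
let x : Int
  unify Bool ~ Bool
  unify Int ~ Bool
  FAIL: mismatch Int ~ Bool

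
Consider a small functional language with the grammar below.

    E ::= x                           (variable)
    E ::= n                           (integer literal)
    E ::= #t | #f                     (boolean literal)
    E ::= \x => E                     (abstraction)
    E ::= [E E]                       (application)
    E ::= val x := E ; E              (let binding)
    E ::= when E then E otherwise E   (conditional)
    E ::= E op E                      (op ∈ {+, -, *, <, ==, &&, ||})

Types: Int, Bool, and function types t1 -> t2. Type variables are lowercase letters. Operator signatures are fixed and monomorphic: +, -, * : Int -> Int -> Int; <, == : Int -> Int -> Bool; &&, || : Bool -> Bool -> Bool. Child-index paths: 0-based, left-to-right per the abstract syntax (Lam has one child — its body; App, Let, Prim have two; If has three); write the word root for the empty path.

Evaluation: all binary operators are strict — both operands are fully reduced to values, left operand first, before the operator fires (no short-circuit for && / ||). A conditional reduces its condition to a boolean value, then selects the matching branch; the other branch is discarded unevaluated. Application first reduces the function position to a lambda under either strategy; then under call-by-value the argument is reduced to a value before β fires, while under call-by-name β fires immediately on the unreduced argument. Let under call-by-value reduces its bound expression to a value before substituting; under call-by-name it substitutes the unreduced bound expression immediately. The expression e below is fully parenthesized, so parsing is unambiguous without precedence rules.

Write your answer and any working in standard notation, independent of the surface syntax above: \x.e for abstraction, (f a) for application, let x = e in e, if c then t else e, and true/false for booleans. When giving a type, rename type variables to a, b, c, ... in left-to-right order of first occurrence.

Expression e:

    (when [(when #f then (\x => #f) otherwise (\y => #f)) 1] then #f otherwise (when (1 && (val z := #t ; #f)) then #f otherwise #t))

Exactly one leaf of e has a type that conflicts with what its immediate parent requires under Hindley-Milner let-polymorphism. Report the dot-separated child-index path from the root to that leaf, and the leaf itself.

Answer: 2.0.0 : 1

Trace:
  unify Bool ~ Bool
\x._ : a -> Bool
\y._ : b -> Bool
  unify a -> Bool ~ b -> Bool
  unify a ~ b
  unify Bool ~ Bool
  unify b -> Bool ~ Int -> c
  unify b ~ Int
  unify Bool ~ c
_ _ : Bool
  unify Bool ~ Bool
  unify Int ~ Bool
  FAIL: mismatch Int ~ Bool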